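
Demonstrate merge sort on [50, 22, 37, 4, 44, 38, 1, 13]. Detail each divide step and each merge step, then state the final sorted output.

Merge sort trace:

Split: [50, 22, 37, 4, 44, 38, 1, 13] -> [50, 22, 37, 4] and [44, 38, 1, 13]
  Split: [50, 22, 37, 4] -> [50, 22] and [37, 4]
    Split: [50, 22] -> [50] and [22]
    Merge: [50] + [22] -> [22, 50]
    Split: [37, 4] -> [37] and [4]
    Merge: [37] + [4] -> [4, 37]
  Merge: [22, 50] + [4, 37] -> [4, 22, 37, 50]
  Split: [44, 38, 1, 13] -> [44, 38] and [1, 13]
    Split: [44, 38] -> [44] and [38]
    Merge: [44] + [38] -> [38, 44]
    Split: [1, 13] -> [1] and [13]
    Merge: [1] + [13] -> [1, 13]
  Merge: [38, 44] + [1, 13] -> [1, 13, 38, 44]
Merge: [4, 22, 37, 50] + [1, 13, 38, 44] -> [1, 4, 13, 22, 37, 38, 44, 50]

Final sorted array: [1, 4, 13, 22, 37, 38, 44, 50]

The merge sort proceeds by recursively splitting the array and merging sorted halves.
After all merges, the sorted array is [1, 4, 13, 22, 37, 38, 44, 50].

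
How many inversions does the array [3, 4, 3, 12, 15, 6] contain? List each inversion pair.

Finding inversions in [3, 4, 3, 12, 15, 6]:

(1, 2): arr[1]=4 > arr[2]=3
(3, 5): arr[3]=12 > arr[5]=6
(4, 5): arr[4]=15 > arr[5]=6

Total inversions: 3

The array has 3 inversion(s): (1,2), (3,5), (4,5). Each pair (i,j) satisfies i < j and arr[i] > arr[j].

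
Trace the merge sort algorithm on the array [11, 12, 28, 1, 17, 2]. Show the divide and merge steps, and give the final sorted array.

Merge sort trace:

Split: [11, 12, 28, 1, 17, 2] -> [11, 12, 28] and [1, 17, 2]
  Split: [11, 12, 28] -> [11] and [12, 28]
    Split: [12, 28] -> [12] and [28]
    Merge: [12] + [28] -> [12, 28]
  Merge: [11] + [12, 28] -> [11, 12, 28]
  Split: [1, 17, 2] -> [1] and [17, 2]
    Split: [17, 2] -> [17] and [2]
    Merge: [17] + [2] -> [2, 17]
  Merge: [1] + [2, 17] -> [1, 2, 17]
Merge: [11, 12, 28] + [1, 2, 17] -> [1, 2, 11, 12, 17, 28]

Final sorted array: [1, 2, 11, 12, 17, 28]

The merge sort proceeds by recursively splitting the array and merging sorted halves.
After all merges, the sorted array is [1, 2, 11, 12, 17, 28].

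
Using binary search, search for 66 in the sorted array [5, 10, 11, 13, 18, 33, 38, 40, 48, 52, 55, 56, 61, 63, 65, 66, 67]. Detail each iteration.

Binary search for 66 in [5, 10, 11, 13, 18, 33, 38, 40, 48, 52, 55, 56, 61, 63, 65, 66, 67]:

lo=0, hi=16, mid=8, arr[mid]=48 -> 48 < 66, search right half
lo=9, hi=16, mid=12, arr[mid]=61 -> 61 < 66, search right half
lo=13, hi=16, mid=14, arr[mid]=65 -> 65 < 66, search right half
lo=15, hi=16, mid=15, arr[mid]=66 -> Found target at index 15!

Binary search finds 66 at index 15 after 4 comparisons. The search repeatedly halves the search space by comparing with the middle element.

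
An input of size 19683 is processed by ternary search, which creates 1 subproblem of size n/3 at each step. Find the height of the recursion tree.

For divide and conquer with division factor 3:

Problem sizes at each level:
Level 0: 19683
Level 1: 6561
Level 2: 2187
Level 3: 729
Level 4: 243
Level 5: 81
Level 6: 27
Level 7: 9
Level 8: 3
Level 9: 1

The root is level 0 and the size-1 base case is level 9 (the tree spans levels 0 through 9, i.e. 10 levels counting the root), so the depth is the number of divisions: log_3(19683) = 9

The recursion tree depth is log_3(19683) = 9. At each level, the problem size is divided by 3, so it takes 9 divisions to reduce to a base case of size 1. The algorithm makes 1 recursive call at each level.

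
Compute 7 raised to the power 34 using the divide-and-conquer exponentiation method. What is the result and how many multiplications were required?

Computing 7^34 by squaring (build up from 7^1; each line after the first costs one multiplication):

7^1 = 7
7^2 = (7^1)^2 = 7^2 = 49
7^4 = (7^2)^2 = 49^2 = 2401
7^8 = (7^4)^2 = 2401^2 = 5764801
7^16 = (7^8)^2 = 5764801^2 = 33232930569601
7^17 = 7 * 7^16 = 7 * 33232930569601 = 232630513987207
7^34 = (7^17)^2 = 232630513987207^2 = 54116956037952111668959660849

Result: 54116956037952111668959660849
Multiplications needed: 6 (6 lines after 7^1)

7^34 = 54116956037952111668959660849. Using exponentiation by squaring, this requires 6 multiplications. The key idea: if the exponent is even, square the half-power; if odd, multiply by the base once.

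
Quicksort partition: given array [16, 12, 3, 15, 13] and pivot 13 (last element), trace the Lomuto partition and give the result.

Lomuto partition with pivot = 13:

Initial array: [16, 12, 3, 15, 13]

arr[0]=16 > 13: no swap
arr[1]=12 <= 13: swap with position 0, array becomes [12, 16, 3, 15, 13]
arr[2]=3 <= 13: swap with position 1, array becomes [12, 3, 16, 15, 13]
arr[3]=15 > 13: no swap

Place pivot at position 2: [12, 3, 13, 15, 16]
Pivot position: 2

After partitioning with pivot 13, the array becomes [12, 3, 13, 15, 16]. The pivot is placed at index 2. All elements to the left of the pivot are <= 13, and all elements to the right are > 13.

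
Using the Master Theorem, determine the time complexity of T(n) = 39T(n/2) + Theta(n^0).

Master Theorem for T(n) = 39T(n/2) + O(n^0):

a = 39, b = 2, c = 0
log_b(a) = log_2(39) = 5.2854

Case 1: c = 0 < log_2(39) = 5.2854
T(n) = O(n^(log_2 39))

For T(n) = 39T(n/2) + O(n^0): log_2(39) = 5.2854. This is Case 1 of the Master Theorem (c < log_b(a), work dominated by leaves), giving O(n^(log_2 39)).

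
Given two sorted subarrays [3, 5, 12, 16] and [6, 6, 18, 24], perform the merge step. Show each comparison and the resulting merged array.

Merging process:

Compare 3 vs 6: take 3 from left. Merged: [3]
Compare 5 vs 6: take 5 from left. Merged: [3, 5]
Compare 12 vs 6: take 6 from right. Merged: [3, 5, 6]
Compare 12 vs 6: take 6 from right. Merged: [3, 5, 6, 6]
Compare 12 vs 18: take 12 from left. Merged: [3, 5, 6, 6, 12]
Compare 16 vs 18: take 16 from left. Merged: [3, 5, 6, 6, 12, 16]
Append remaining from right: [18, 24]. Merged: [3, 5, 6, 6, 12, 16, 18, 24]

Final merged array: [3, 5, 6, 6, 12, 16, 18, 24]
Total comparisons: 6

The merged array is [3, 5, 6, 6, 12, 16, 18, 24], requiring 6 comparisons. The merge step runs in O(n) time where n is the total number of elements.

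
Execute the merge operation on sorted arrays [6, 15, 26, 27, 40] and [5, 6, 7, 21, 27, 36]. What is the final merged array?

Merging process:

Compare 6 vs 5: take 5 from right. Merged: [5]
Compare 6 vs 6: take 6 from left. Merged: [5, 6]
Compare 15 vs 6: take 6 from right. Merged: [5, 6, 6]
Compare 15 vs 7: take 7 from right. Merged: [5, 6, 6, 7]
Compare 15 vs 21: take 15 from left. Merged: [5, 6, 6, 7, 15]
Compare 26 vs 21: take 21 from right. Merged: [5, 6, 6, 7, 15, 21]
Compare 26 vs 27: take 26 from left. Merged: [5, 6, 6, 7, 15, 21, 26]
Compare 27 vs 27: take 27 from left. Merged: [5, 6, 6, 7, 15, 21, 26, 27]
Compare 40 vs 27: take 27 from right. Merged: [5, 6, 6, 7, 15, 21, 26, 27, 27]
Compare 40 vs 36: take 36 from right. Merged: [5, 6, 6, 7, 15, 21, 26, 27, 27, 36]
Append remaining from left: [40]. Merged: [5, 6, 6, 7, 15, 21, 26, 27, 27, 36, 40]

Final merged array: [5, 6, 6, 7, 15, 21, 26, 27, 27, 36, 40]
Total comparisons: 10

The merged array is [5, 6, 6, 7, 15, 21, 26, 27, 27, 36, 40], requiring 10 comparisons. The merge step runs in O(n) time where n is the total number of elements.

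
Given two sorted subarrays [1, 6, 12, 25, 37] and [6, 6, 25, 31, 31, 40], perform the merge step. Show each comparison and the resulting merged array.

Merging process:

Compare 1 vs 6: take 1 from left. Merged: [1]
Compare 6 vs 6: take 6 from left. Merged: [1, 6]
Compare 12 vs 6: take 6 from right. Merged: [1, 6, 6]
Compare 12 vs 6: take 6 from right. Merged: [1, 6, 6, 6]
Compare 12 vs 25: take 12 from left. Merged: [1, 6, 6, 6, 12]
Compare 25 vs 25: take 25 from left. Merged: [1, 6, 6, 6, 12, 25]
Compare 37 vs 25: take 25 from right. Merged: [1, 6, 6, 6, 12, 25, 25]
Compare 37 vs 31: take 31 from right. Merged: [1, 6, 6, 6, 12, 25, 25, 31]
Compare 37 vs 31: take 31 from right. Merged: [1, 6, 6, 6, 12, 25, 25, 31, 31]
Compare 37 vs 40: take 37 from left. Merged: [1, 6, 6, 6, 12, 25, 25, 31, 31, 37]
Append remaining from right: [40]. Merged: [1, 6, 6, 6, 12, 25, 25, 31, 31, 37, 40]

Final merged array: [1, 6, 6, 6, 12, 25, 25, 31, 31, 37, 40]
Total comparisons: 10

The merged array is [1, 6, 6, 6, 12, 25, 25, 31, 31, 37, 40], requiring 10 comparisons. The merge step runs in O(n) time where n is the total number of elements.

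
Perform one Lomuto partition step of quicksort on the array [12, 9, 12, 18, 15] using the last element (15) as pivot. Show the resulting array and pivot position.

Lomuto partition with pivot = 15:

Initial array: [12, 9, 12, 18, 15]

arr[0]=12 <= 15: swap with position 0, array becomes [12, 9, 12, 18, 15]
arr[1]=9 <= 15: swap with position 1, array becomes [12, 9, 12, 18, 15]
arr[2]=12 <= 15: swap with position 2, array becomes [12, 9, 12, 18, 15]
arr[3]=18 > 15: no swap

Place pivot at position 3: [12, 9, 12, 15, 18]
Pivot position: 3

After partitioning with pivot 15, the array becomes [12, 9, 12, 15, 18]. The pivot is placed at index 3. All elements to the left of the pivot are <= 15, and all elements to the right are > 15.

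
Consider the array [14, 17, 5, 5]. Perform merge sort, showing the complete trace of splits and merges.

Merge sort trace:

Split: [14, 17, 5, 5] -> [14, 17] and [5, 5]
  Split: [14, 17] -> [14] and [17]
  Merge: [14] + [17] -> [14, 17]
  Split: [5, 5] -> [5] and [5]
  Merge: [5] + [5] -> [5, 5]
Merge: [14, 17] + [5, 5] -> [5, 5, 14, 17]

Final sorted array: [5, 5, 14, 17]

The merge sort proceeds by recursively splitting the array and merging sorted halves.
After all merges, the sorted array is [5, 5, 14, 17].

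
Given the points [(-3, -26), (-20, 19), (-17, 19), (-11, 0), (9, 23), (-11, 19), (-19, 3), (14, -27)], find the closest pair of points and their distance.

Computing all pairwise distances among 8 points:

d((-3, -26), (-20, 19)) = 48.1041
d((-3, -26), (-17, 19)) = 47.1275
d((-3, -26), (-11, 0)) = 27.2029
d((-3, -26), (9, 23)) = 50.448
d((-3, -26), (-11, 19)) = 45.7056
d((-3, -26), (-19, 3)) = 33.121
d((-3, -26), (14, -27)) = 17.0294
d((-20, 19), (-17, 19)) = 3.0 <-- minimum
d((-20, 19), (-11, 0)) = 21.0238
d((-20, 19), (9, 23)) = 29.2746
d((-20, 19), (-11, 19)) = 9.0
d((-20, 19), (-19, 3)) = 16.0312
d((-20, 19), (14, -27)) = 57.2014
d((-17, 19), (-11, 0)) = 19.9249
d((-17, 19), (9, 23)) = 26.3059
d((-17, 19), (-11, 19)) = 6.0
d((-17, 19), (-19, 3)) = 16.1245
d((-17, 19), (14, -27)) = 55.4707
d((-11, 0), (9, 23)) = 30.4795
d((-11, 0), (-11, 19)) = 19.0
d((-11, 0), (-19, 3)) = 8.544
d((-11, 0), (14, -27)) = 36.7967
d((9, 23), (-11, 19)) = 20.3961
d((9, 23), (-19, 3)) = 34.4093
d((9, 23), (14, -27)) = 50.2494
d((-11, 19), (-19, 3)) = 17.8885
d((-11, 19), (14, -27)) = 52.3546
d((-19, 3), (14, -27)) = 44.5982

Closest pair: (-20, 19) and (-17, 19) with distance 3.0

The closest pair is (-20, 19) and (-17, 19) with Euclidean distance 3.0. For 8 points, brute-force pairwise comparison is shown above. For large n, the divide-and-conquer algorithm (sort by x, recurse on halves, check the dividing strip) achieves O(n log n).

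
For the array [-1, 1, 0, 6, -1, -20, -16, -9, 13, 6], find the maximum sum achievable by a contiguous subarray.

Using Kadane's algorithm on [-1, 1, 0, 6, -1, -20, -16, -9, 13, 6]:

Scanning through the array:
Position 1 (value 1): max_ending_here = 1, max_so_far = 1
Position 2 (value 0): max_ending_here = 1, max_so_far = 1
Position 3 (value 6): max_ending_here = 7, max_so_far = 7
Position 4 (value -1): max_ending_here = 6, max_so_far = 7
Position 5 (value -20): max_ending_here = -14, max_so_far = 7
Position 6 (value -16): max_ending_here = -16, max_so_far = 7
Position 7 (value -9): max_ending_here = -9, max_so_far = 7
Position 8 (value 13): max_ending_here = 13, max_so_far = 13
Position 9 (value 6): max_ending_here = 19, max_so_far = 19

Maximum subarray: [13, 6]
Maximum sum: 19

The maximum subarray is [13, 6] with sum 19. This subarray runs from index 8 to index 9.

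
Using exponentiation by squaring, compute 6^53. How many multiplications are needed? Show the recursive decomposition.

Computing 6^53 by squaring (build up from 6^1; each line after the first costs one multiplication):

6^1 = 6
6^2 = (6^1)^2 = 6^2 = 36
6^3 = 6 * 6^2 = 6 * 36 = 216
6^6 = (6^3)^2 = 216^2 = 46656
6^12 = (6^6)^2 = 46656^2 = 2176782336
6^13 = 6 * 6^12 = 6 * 2176782336 = 13060694016
6^26 = (6^13)^2 = 13060694016^2 = 170581728179578208256
6^52 = (6^26)^2 = 170581728179578208256^2 = 29098125988731506183153025616435306561536
6^53 = 6 * 6^52 = 6 * 29098125988731506183153025616435306561536 = 174588755932389037098918153698611839369216

Result: 174588755932389037098918153698611839369216
Multiplications needed: 8 (8 lines after 6^1)

6^53 = 174588755932389037098918153698611839369216. Using exponentiation by squaring, this requires 8 multiplications. The key idea: if the exponent is even, square the half-power; if odd, multiply by the base once.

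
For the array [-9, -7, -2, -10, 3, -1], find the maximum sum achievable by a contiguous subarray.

Using Kadane's algorithm on [-9, -7, -2, -10, 3, -1]:

Scanning through the array:
Position 1 (value -7): max_ending_here = -7, max_so_far = -7
Position 2 (value -2): max_ending_here = -2, max_so_far = -2
Position 3 (value -10): max_ending_here = -10, max_so_far = -2
Position 4 (value 3): max_ending_here = 3, max_so_far = 3
Position 5 (value -1): max_ending_here = 2, max_so_far = 3

Maximum subarray: [3]
Maximum sum: 3

The maximum subarray is [3] with sum 3. This subarray runs from index 4 to index 4.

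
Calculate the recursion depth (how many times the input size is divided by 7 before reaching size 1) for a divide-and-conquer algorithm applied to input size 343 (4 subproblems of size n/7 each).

For divide and conquer with division factor 7:

Problem sizes at each level:
Level 0: 343
Level 1: 49
Level 2: 7
Level 3: 1

The root is level 0 and the size-1 base case is level 3 (the tree spans levels 0 through 3, i.e. 4 levels counting the root), so the depth is the number of divisions: log_7(343) = 3

The recursion tree depth is log_7(343) = 3. At each level, the problem size is divided by 7, so it takes 3 divisions to reduce to a base case of size 1. The algorithm makes 4 recursive calls at each level.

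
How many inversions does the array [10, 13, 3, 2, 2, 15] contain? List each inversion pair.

Finding inversions in [10, 13, 3, 2, 2, 15]:

(0, 2): arr[0]=10 > arr[2]=3
(0, 3): arr[0]=10 > arr[3]=2
(0, 4): arr[0]=10 > arr[4]=2
(1, 2): arr[1]=13 > arr[2]=3
(1, 3): arr[1]=13 > arr[3]=2
(1, 4): arr[1]=13 > arr[4]=2
(2, 3): arr[2]=3 > arr[3]=2
(2, 4): arr[2]=3 > arr[4]=2

Total inversions: 8

The array has 8 inversion(s): (0,2), (0,3), (0,4), (1,2), (1,3), (1,4), (2,3), (2,4). Each pair (i,j) satisfies i < j and arr[i] > arr[j].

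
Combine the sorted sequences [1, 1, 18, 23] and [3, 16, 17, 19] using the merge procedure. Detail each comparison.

Merging process:

Compare 1 vs 3: take 1 from left. Merged: [1]
Compare 1 vs 3: take 1 from left. Merged: [1, 1]
Compare 18 vs 3: take 3 from right. Merged: [1, 1, 3]
Compare 18 vs 16: take 16 from right. Merged: [1, 1, 3, 16]
Compare 18 vs 17: take 17 from right. Merged: [1, 1, 3, 16, 17]
Compare 18 vs 19: take 18 from left. Merged: [1, 1, 3, 16, 17, 18]
Compare 23 vs 19: take 19 from right. Merged: [1, 1, 3, 16, 17, 18, 19]
Append remaining from left: [23]. Merged: [1, 1, 3, 16, 17, 18, 19, 23]

Final merged array: [1, 1, 3, 16, 17, 18, 19, 23]
Total comparisons: 7

The merged array is [1, 1, 3, 16, 17, 18, 19, 23], requiring 7 comparisons. The merge step runs in O(n) time where n is the total number of elements.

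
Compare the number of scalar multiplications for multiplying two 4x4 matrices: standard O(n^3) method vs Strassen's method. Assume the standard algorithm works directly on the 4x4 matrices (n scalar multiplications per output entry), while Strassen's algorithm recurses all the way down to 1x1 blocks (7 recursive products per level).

Matrix multiplication for 4x4 matrices:

Standard algorithm: 4^3 = 64 multiplications
Strassen's algorithm: 7^(log2(4)) = 7^2 = 49 multiplications
Savings: 64 - 49 = 15 multiplications

Standard: 64 multiplications (4^3). Strassen: 49 multiplications (7^2). Strassen reduces 8 recursive multiplications to 7 at each level.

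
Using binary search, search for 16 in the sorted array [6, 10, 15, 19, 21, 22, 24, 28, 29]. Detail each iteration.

Binary search for 16 in [6, 10, 15, 19, 21, 22, 24, 28, 29]:

lo=0, hi=8, mid=4, arr[mid]=21 -> 21 > 16, search left half
lo=0, hi=3, mid=1, arr[mid]=10 -> 10 < 16, search right half
lo=2, hi=3, mid=2, arr[mid]=15 -> 15 < 16, search right half
lo=3, hi=3, mid=3, arr[mid]=19 -> 19 > 16, search left half
lo=3 > hi=2, target 16 not found

Binary search determines that 16 is not in the array after 4 comparisons. The search space was exhausted without finding the target.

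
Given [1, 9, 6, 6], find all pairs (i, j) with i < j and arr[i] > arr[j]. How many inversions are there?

Finding inversions in [1, 9, 6, 6]:

(1, 2): arr[1]=9 > arr[2]=6
(1, 3): arr[1]=9 > arr[3]=6

Total inversions: 2

The array has 2 inversion(s): (1,2), (1,3). Each pair (i,j) satisfies i < j and arr[i] > arr[j].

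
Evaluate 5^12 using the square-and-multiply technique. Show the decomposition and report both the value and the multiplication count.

Computing 5^12 by squaring (build up from 5^1; each line after the first costs one multiplication):

5^1 = 5
5^2 = (5^1)^2 = 5^2 = 25
5^3 = 5 * 5^2 = 5 * 25 = 125
5^6 = (5^3)^2 = 125^2 = 15625
5^12 = (5^6)^2 = 15625^2 = 244140625

Result: 244140625
Multiplications needed: 4 (4 lines after 5^1)

5^12 = 244140625. Using exponentiation by squaring, this requires 4 multiplications. The key idea: if the exponent is even, square the half-power; if odd, multiply by the base once.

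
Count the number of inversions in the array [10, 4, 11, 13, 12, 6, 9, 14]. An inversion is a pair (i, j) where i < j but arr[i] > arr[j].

Finding inversions in [10, 4, 11, 13, 12, 6, 9, 14]:

(0, 1): arr[0]=10 > arr[1]=4
(0, 5): arr[0]=10 > arr[5]=6
(0, 6): arr[0]=10 > arr[6]=9
(2, 5): arr[2]=11 > arr[5]=6
(2, 6): arr[2]=11 > arr[6]=9
(3, 4): arr[3]=13 > arr[4]=12
(3, 5): arr[3]=13 > arr[5]=6
(3, 6): arr[3]=13 > arr[6]=9
(4, 5): arr[4]=12 > arr[5]=6
(4, 6): arr[4]=12 > arr[6]=9

Total inversions: 10

The array has 10 inversion(s): (0,1), (0,5), (0,6), (2,5), (2,6), (3,4), (3,5), (3,6), (4,5), (4,6). Each pair (i,j) satisfies i < j and arr[i] > arr[j].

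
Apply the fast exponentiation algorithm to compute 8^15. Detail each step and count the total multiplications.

Computing 8^15 by squaring (build up from 8^1; each line after the first costs one multiplication):

8^1 = 8
8^2 = (8^1)^2 = 8^2 = 64
8^3 = 8 * 8^2 = 8 * 64 = 512
8^6 = (8^3)^2 = 512^2 = 262144
8^7 = 8 * 8^6 = 8 * 262144 = 2097152
8^14 = (8^7)^2 = 2097152^2 = 4398046511104
8^15 = 8 * 8^14 = 8 * 4398046511104 = 35184372088832

Result: 35184372088832
Multiplications needed: 6 (6 lines after 8^1)

8^15 = 35184372088832. Using exponentiation by squaring, this requires 6 multiplications. The key idea: if the exponent is even, square the half-power; if odd, multiply by the base once.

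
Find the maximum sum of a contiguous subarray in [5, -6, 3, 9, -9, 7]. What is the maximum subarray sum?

Using Kadane's algorithm on [5, -6, 3, 9, -9, 7]:

Scanning through the array:
Position 1 (value -6): max_ending_here = -1, max_so_far = 5
Position 2 (value 3): max_ending_here = 3, max_so_far = 5
Position 3 (value 9): max_ending_here = 12, max_so_far = 12
Position 4 (value -9): max_ending_here = 3, max_so_far = 12
Position 5 (value 7): max_ending_here = 10, max_so_far = 12

Maximum subarray: [3, 9]
Maximum sum: 12

The maximum subarray is [3, 9] with sum 12. This subarray runs from index 2 to index 3.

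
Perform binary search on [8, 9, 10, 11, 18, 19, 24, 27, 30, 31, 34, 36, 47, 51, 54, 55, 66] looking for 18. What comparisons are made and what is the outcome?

Binary search for 18 in [8, 9, 10, 11, 18, 19, 24, 27, 30, 31, 34, 36, 47, 51, 54, 55, 66]:

lo=0, hi=16, mid=8, arr[mid]=30 -> 30 > 18, search left half
lo=0, hi=7, mid=3, arr[mid]=11 -> 11 < 18, search right half
lo=4, hi=7, mid=5, arr[mid]=19 -> 19 > 18, search left half
lo=4, hi=4, mid=4, arr[mid]=18 -> Found target at index 4!

Binary search finds 18 at index 4 after 4 comparisons. The search repeatedly halves the search space by comparing with the middle element.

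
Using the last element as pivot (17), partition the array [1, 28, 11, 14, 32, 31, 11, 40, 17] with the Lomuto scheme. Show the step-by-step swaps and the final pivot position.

Lomuto partition with pivot = 17:

Initial array: [1, 28, 11, 14, 32, 31, 11, 40, 17]

arr[0]=1 <= 17: swap with position 0, array becomes [1, 28, 11, 14, 32, 31, 11, 40, 17]
arr[1]=28 > 17: no swap
arr[2]=11 <= 17: swap with position 1, array becomes [1, 11, 28, 14, 32, 31, 11, 40, 17]
arr[3]=14 <= 17: swap with position 2, array becomes [1, 11, 14, 28, 32, 31, 11, 40, 17]
arr[4]=32 > 17: no swap
arr[5]=31 > 17: no swap
arr[6]=11 <= 17: swap with position 3, array becomes [1, 11, 14, 11, 32, 31, 28, 40, 17]
arr[7]=40 > 17: no swap

Place pivot at position 4: [1, 11, 14, 11, 17, 31, 28, 40, 32]
Pivot position: 4

After partitioning with pivot 17, the array becomes [1, 11, 14, 11, 17, 31, 28, 40, 32]. The pivot is placed at index 4. All elements to the left of the pivot are <= 17, and all elements to the right are > 17.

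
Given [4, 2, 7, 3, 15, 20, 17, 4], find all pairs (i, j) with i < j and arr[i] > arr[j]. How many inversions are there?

Finding inversions in [4, 2, 7, 3, 15, 20, 17, 4]:

(0, 1): arr[0]=4 > arr[1]=2
(0, 3): arr[0]=4 > arr[3]=3
(2, 3): arr[2]=7 > arr[3]=3
(2, 7): arr[2]=7 > arr[7]=4
(4, 7): arr[4]=15 > arr[7]=4
(5, 6): arr[5]=20 > arr[6]=17
(5, 7): arr[5]=20 > arr[7]=4
(6, 7): arr[6]=17 > arr[7]=4

Total inversions: 8

The array has 8 inversion(s): (0,1), (0,3), (2,3), (2,7), (4,7), (5,6), (5,7), (6,7). Each pair (i,j) satisfies i < j and arr[i] > arr[j].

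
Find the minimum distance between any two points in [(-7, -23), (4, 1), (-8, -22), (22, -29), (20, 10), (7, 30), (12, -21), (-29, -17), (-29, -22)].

Computing all pairwise distances among 9 points:

d((-7, -23), (4, 1)) = 26.4008
d((-7, -23), (-8, -22)) = 1.4142 <-- minimum
d((-7, -23), (22, -29)) = 29.6142
d((-7, -23), (20, 10)) = 42.638
d((-7, -23), (7, 30)) = 54.8179
d((-7, -23), (12, -21)) = 19.105
d((-7, -23), (-29, -17)) = 22.8035
d((-7, -23), (-29, -22)) = 22.0227
d((4, 1), (-8, -22)) = 25.9422
d((4, 1), (22, -29)) = 34.9857
d((4, 1), (20, 10)) = 18.3576
d((4, 1), (7, 30)) = 29.1548
d((4, 1), (12, -21)) = 23.4094
d((4, 1), (-29, -17)) = 37.5899
d((4, 1), (-29, -22)) = 40.2244
d((-8, -22), (22, -29)) = 30.8058
d((-8, -22), (20, 10)) = 42.5206
d((-8, -22), (7, 30)) = 54.1202
d((-8, -22), (12, -21)) = 20.025
d((-8, -22), (-29, -17)) = 21.587
d((-8, -22), (-29, -22)) = 21.0
d((22, -29), (20, 10)) = 39.0512
d((22, -29), (7, 30)) = 60.8769
d((22, -29), (12, -21)) = 12.8062
d((22, -29), (-29, -17)) = 52.3927
d((22, -29), (-29, -22)) = 51.4782
d((20, 10), (7, 30)) = 23.8537
d((20, 10), (12, -21)) = 32.0156
d((20, 10), (-29, -17)) = 55.9464
d((20, 10), (-29, -22)) = 58.5235
d((7, 30), (12, -21)) = 51.2445
d((7, 30), (-29, -17)) = 59.203
d((7, 30), (-29, -22)) = 63.2456
d((12, -21), (-29, -17)) = 41.1947
d((12, -21), (-29, -22)) = 41.0122
d((-29, -17), (-29, -22)) = 5.0

Closest pair: (-7, -23) and (-8, -22) with distance 1.4142

The closest pair is (-7, -23) and (-8, -22) with Euclidean distance 1.4142. For 9 points, brute-force pairwise comparison is shown above. For large n, the divide-and-conquer algorithm (sort by x, recurse on halves, check the dividing strip) achieves O(n log n).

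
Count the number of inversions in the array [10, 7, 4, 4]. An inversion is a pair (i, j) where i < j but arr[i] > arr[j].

Finding inversions in [10, 7, 4, 4]:

(0, 1): arr[0]=10 > arr[1]=7
(0, 2): arr[0]=10 > arr[2]=4
(0, 3): arr[0]=10 > arr[3]=4
(1, 2): arr[1]=7 > arr[2]=4
(1, 3): arr[1]=7 > arr[3]=4

Total inversions: 5

The array has 5 inversion(s): (0,1), (0,2), (0,3), (1,2), (1,3). Each pair (i,j) satisfies i < j and arr[i] > arr[j].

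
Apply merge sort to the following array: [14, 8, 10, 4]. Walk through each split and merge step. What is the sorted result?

Merge sort trace:

Split: [14, 8, 10, 4] -> [14, 8] and [10, 4]
  Split: [14, 8] -> [14] and [8]
  Merge: [14] + [8] -> [8, 14]
  Split: [10, 4] -> [10] and [4]
  Merge: [10] + [4] -> [4, 10]
Merge: [8, 14] + [4, 10] -> [4, 8, 10, 14]

Final sorted array: [4, 8, 10, 14]

The merge sort proceeds by recursively splitting the array and merging sorted halves.
After all merges, the sorted array is [4, 8, 10, 14].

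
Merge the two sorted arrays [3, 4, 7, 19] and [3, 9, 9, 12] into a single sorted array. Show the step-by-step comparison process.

Merging process:

Compare 3 vs 3: take 3 from left. Merged: [3]
Compare 4 vs 3: take 3 from right. Merged: [3, 3]
Compare 4 vs 9: take 4 from left. Merged: [3, 3, 4]
Compare 7 vs 9: take 7 from left. Merged: [3, 3, 4, 7]
Compare 19 vs 9: take 9 from right. Merged: [3, 3, 4, 7, 9]
Compare 19 vs 9: take 9 from right. Merged: [3, 3, 4, 7, 9, 9]
Compare 19 vs 12: take 12 from right. Merged: [3, 3, 4, 7, 9, 9, 12]
Append remaining from left: [19]. Merged: [3, 3, 4, 7, 9, 9, 12, 19]

Final merged array: [3, 3, 4, 7, 9, 9, 12, 19]
Total comparisons: 7

The merged array is [3, 3, 4, 7, 9, 9, 12, 19], requiring 7 comparisons. The merge step runs in O(n) time where n is the total number of elements.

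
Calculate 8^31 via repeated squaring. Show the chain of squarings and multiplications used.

Computing 8^31 by squaring (build up from 8^1; each line after the first costs one multiplication):

8^1 = 8
8^2 = (8^1)^2 = 8^2 = 64
8^3 = 8 * 8^2 = 8 * 64 = 512
8^6 = (8^3)^2 = 512^2 = 262144
8^7 = 8 * 8^6 = 8 * 262144 = 2097152
8^14 = (8^7)^2 = 2097152^2 = 4398046511104
8^15 = 8 * 8^14 = 8 * 4398046511104 = 35184372088832
8^30 = (8^15)^2 = 35184372088832^2 = 1237940039285380274899124224
8^31 = 8 * 8^30 = 8 * 1237940039285380274899124224 = 9903520314283042199192993792

Result: 9903520314283042199192993792
Multiplications needed: 8 (8 lines after 8^1)

8^31 = 9903520314283042199192993792. Using exponentiation by squaring, this requires 8 multiplications. The key idea: if the exponent is even, square the half-power; if odd, multiply by the base once.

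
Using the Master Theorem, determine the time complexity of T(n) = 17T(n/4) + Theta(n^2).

Master Theorem for T(n) = 17T(n/4) + O(n^2):

a = 17, b = 4, c = 2
log_b(a) = log_4(17) = 2.0437

Case 1: c = 2 < log_4(17) = 2.0437
T(n) = O(n^(log_4 17))

For T(n) = 17T(n/4) + O(n^2): log_4(17) = 2.0437. This is Case 1 of the Master Theorem (c < log_b(a), work dominated by leaves), giving O(n^(log_4 17)).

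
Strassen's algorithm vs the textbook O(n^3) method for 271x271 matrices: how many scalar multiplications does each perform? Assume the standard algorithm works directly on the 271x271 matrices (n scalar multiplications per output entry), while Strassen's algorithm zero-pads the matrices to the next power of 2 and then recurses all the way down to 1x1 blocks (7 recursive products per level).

Matrix multiplication for 271x271 matrices:

Strassen's algorithm requires power-of-2 dimensions. Pad 271x271 to 512x512 (next power of 2).

Standard algorithm: 271^3 = 19902511 multiplications
Strassen's algorithm: 7^(log2(512)) = 7^9 = 40353607 multiplications
Difference: 19902511 - 40353607 = -20451096 (Strassen uses MORE here due to padding overhead — for small or just-over-power-of-2 n, padding can outweigh the per-level savings)

Standard: 19902511 multiplications (271^3). Strassen: 40353607 multiplications (7^9, after padding to 512x512). Strassen reduces 8 recursive multiplications to 7 at each level.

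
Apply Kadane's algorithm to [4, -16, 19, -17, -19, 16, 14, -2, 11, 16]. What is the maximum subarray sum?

Using Kadane's algorithm on [4, -16, 19, -17, -19, 16, 14, -2, 11, 16]:

Scanning through the array:
Position 1 (value -16): max_ending_here = -12, max_so_far = 4
Position 2 (value 19): max_ending_here = 19, max_so_far = 19
Position 3 (value -17): max_ending_here = 2, max_so_far = 19
Position 4 (value -19): max_ending_here = -17, max_so_far = 19
Position 5 (value 16): max_ending_here = 16, max_so_far = 19
Position 6 (value 14): max_ending_here = 30, max_so_far = 30
Position 7 (value -2): max_ending_here = 28, max_so_far = 30
Position 8 (value 11): max_ending_here = 39, max_so_far = 39
Position 9 (value 16): max_ending_here = 55, max_so_far = 55

Maximum subarray: [16, 14, -2, 11, 16]
Maximum sum: 55

The maximum subarray is [16, 14, -2, 11, 16] with sum 55. This subarray runs from index 5 to index 9.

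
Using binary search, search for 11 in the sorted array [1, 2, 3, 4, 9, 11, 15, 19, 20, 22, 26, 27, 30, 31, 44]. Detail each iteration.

Binary search for 11 in [1, 2, 3, 4, 9, 11, 15, 19, 20, 22, 26, 27, 30, 31, 44]:

lo=0, hi=14, mid=7, arr[mid]=19 -> 19 > 11, search left half
lo=0, hi=6, mid=3, arr[mid]=4 -> 4 < 11, search right half
lo=4, hi=6, mid=5, arr[mid]=11 -> Found target at index 5!

Binary search finds 11 at index 5 after 3 comparisons. The search repeatedly halves the search space by comparing with the middle element.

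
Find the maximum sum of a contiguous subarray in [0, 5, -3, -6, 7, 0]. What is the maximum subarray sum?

Using Kadane's algorithm on [0, 5, -3, -6, 7, 0]:

Scanning through the array:
Position 1 (value 5): max_ending_here = 5, max_so_far = 5
Position 2 (value -3): max_ending_here = 2, max_so_far = 5
Position 3 (value -6): max_ending_here = -4, max_so_far = 5
Position 4 (value 7): max_ending_here = 7, max_so_far = 7
Position 5 (value 0): max_ending_here = 7, max_so_far = 7

Maximum subarray: [7]
Maximum sum: 7

The maximum subarray is [7] with sum 7. This subarray runs from index 4 to index 4.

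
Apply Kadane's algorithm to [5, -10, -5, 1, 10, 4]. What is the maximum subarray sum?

Using Kadane's algorithm on [5, -10, -5, 1, 10, 4]:

Scanning through the array:
Position 1 (value -10): max_ending_here = -5, max_so_far = 5
Position 2 (value -5): max_ending_here = -5, max_so_far = 5
Position 3 (value 1): max_ending_here = 1, max_so_far = 5
Position 4 (value 10): max_ending_here = 11, max_so_far = 11
Position 5 (value 4): max_ending_here = 15, max_so_far = 15

Maximum subarray: [1, 10, 4]
Maximum sum: 15

The maximum subarray is [1, 10, 4] with sum 15. This subarray runs from index 3 to index 5.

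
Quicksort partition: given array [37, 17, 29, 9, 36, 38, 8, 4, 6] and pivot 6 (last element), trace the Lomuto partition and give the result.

Lomuto partition with pivot = 6:

Initial array: [37, 17, 29, 9, 36, 38, 8, 4, 6]

arr[0]=37 > 6: no swap
arr[1]=17 > 6: no swap
arr[2]=29 > 6: no swap
arr[3]=9 > 6: no swap
arr[4]=36 > 6: no swap
arr[5]=38 > 6: no swap
arr[6]=8 > 6: no swap
arr[7]=4 <= 6: swap with position 0, array becomes [4, 17, 29, 9, 36, 38, 8, 37, 6]

Place pivot at position 1: [4, 6, 29, 9, 36, 38, 8, 37, 17]
Pivot position: 1

After partitioning with pivot 6, the array becomes [4, 6, 29, 9, 36, 38, 8, 37, 17]. The pivot is placed at index 1. All elements to the left of the pivot are <= 6, and all elements to the right are > 6.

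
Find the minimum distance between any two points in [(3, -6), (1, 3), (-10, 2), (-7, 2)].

Computing all pairwise distances among 4 points:

d((3, -6), (1, 3)) = 9.2195
d((3, -6), (-10, 2)) = 15.2643
d((3, -6), (-7, 2)) = 12.8062
d((1, 3), (-10, 2)) = 11.0454
d((1, 3), (-7, 2)) = 8.0623
d((-10, 2), (-7, 2)) = 3.0 <-- minimum

Closest pair: (-10, 2) and (-7, 2) with distance 3.0

The closest pair is (-10, 2) and (-7, 2) with Euclidean distance 3.0. For 4 points, brute-force pairwise comparison is shown above. For large n, the divide-and-conquer algorithm (sort by x, recurse on halves, check the dividing strip) achieves O(n log n).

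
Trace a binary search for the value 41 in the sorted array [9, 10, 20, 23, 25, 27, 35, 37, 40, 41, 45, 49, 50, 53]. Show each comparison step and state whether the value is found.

Binary search for 41 in [9, 10, 20, 23, 25, 27, 35, 37, 40, 41, 45, 49, 50, 53]:

lo=0, hi=13, mid=6, arr[mid]=35 -> 35 < 41, search right half
lo=7, hi=13, mid=10, arr[mid]=45 -> 45 > 41, search left half
lo=7, hi=9, mid=8, arr[mid]=40 -> 40 < 41, search right half
lo=9, hi=9, mid=9, arr[mid]=41 -> Found target at index 9!

Binary search finds 41 at index 9 after 4 comparisons. The search repeatedly halves the search space by comparing with the middle element.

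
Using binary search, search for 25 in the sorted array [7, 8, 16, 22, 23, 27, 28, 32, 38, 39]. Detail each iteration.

Binary search for 25 in [7, 8, 16, 22, 23, 27, 28, 32, 38, 39]:

lo=0, hi=9, mid=4, arr[mid]=23 -> 23 < 25, search right half
lo=5, hi=9, mid=7, arr[mid]=32 -> 32 > 25, search left half
lo=5, hi=6, mid=5, arr[mid]=27 -> 27 > 25, search left half
lo=5 > hi=4, target 25 not found

Binary search determines that 25 is not in the array after 3 comparisons. The search space was exhausted without finding the target.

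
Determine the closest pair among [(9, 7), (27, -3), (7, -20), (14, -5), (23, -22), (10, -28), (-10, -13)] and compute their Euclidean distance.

Computing all pairwise distances among 7 points:

d((9, 7), (27, -3)) = 20.5913
d((9, 7), (7, -20)) = 27.074
d((9, 7), (14, -5)) = 13.0
d((9, 7), (23, -22)) = 32.2025
d((9, 7), (10, -28)) = 35.0143
d((9, 7), (-10, -13)) = 27.5862
d((27, -3), (7, -20)) = 26.2488
d((27, -3), (14, -5)) = 13.1529
d((27, -3), (23, -22)) = 19.4165
d((27, -3), (10, -28)) = 30.2324
d((27, -3), (-10, -13)) = 38.3275
d((7, -20), (14, -5)) = 16.5529
d((7, -20), (23, -22)) = 16.1245
d((7, -20), (10, -28)) = 8.544 <-- minimum
d((7, -20), (-10, -13)) = 18.3848
d((14, -5), (23, -22)) = 19.2354
d((14, -5), (10, -28)) = 23.3452
d((14, -5), (-10, -13)) = 25.2982
d((23, -22), (10, -28)) = 14.3178
d((23, -22), (-10, -13)) = 34.2053
d((10, -28), (-10, -13)) = 25.0

Closest pair: (7, -20) and (10, -28) with distance 8.544

The closest pair is (7, -20) and (10, -28) with Euclidean distance 8.544. For 7 points, brute-force pairwise comparison is shown above. For large n, the divide-and-conquer algorithm (sort by x, recurse on halves, check the dividing strip) achieves O(n log n).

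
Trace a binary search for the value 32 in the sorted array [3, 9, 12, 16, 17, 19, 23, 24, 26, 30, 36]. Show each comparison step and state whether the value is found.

Binary search for 32 in [3, 9, 12, 16, 17, 19, 23, 24, 26, 30, 36]:

lo=0, hi=10, mid=5, arr[mid]=19 -> 19 < 32, search right half
lo=6, hi=10, mid=8, arr[mid]=26 -> 26 < 32, search right half
lo=9, hi=10, mid=9, arr[mid]=30 -> 30 < 32, search right half
lo=10, hi=10, mid=10, arr[mid]=36 -> 36 > 32, search left half
lo=10 > hi=9, target 32 not found

Binary search determines that 32 is not in the array after 4 comparisons. The search space was exhausted without finding the target.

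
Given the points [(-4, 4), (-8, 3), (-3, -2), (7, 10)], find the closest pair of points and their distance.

Computing all pairwise distances among 4 points:

d((-4, 4), (-8, 3)) = 4.1231 <-- minimum
d((-4, 4), (-3, -2)) = 6.0828
d((-4, 4), (7, 10)) = 12.53
d((-8, 3), (-3, -2)) = 7.0711
d((-8, 3), (7, 10)) = 16.5529
d((-3, -2), (7, 10)) = 15.6205

Closest pair: (-4, 4) and (-8, 3) with distance 4.1231

The closest pair is (-4, 4) and (-8, 3) with Euclidean distance 4.1231. For 4 points, brute-force pairwise comparison is shown above. For large n, the divide-and-conquer algorithm (sort by x, recurse on halves, check the dividing strip) achieves O(n log n).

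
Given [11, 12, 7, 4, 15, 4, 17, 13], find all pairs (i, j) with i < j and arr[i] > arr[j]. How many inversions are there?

Finding inversions in [11, 12, 7, 4, 15, 4, 17, 13]:

(0, 2): arr[0]=11 > arr[2]=7
(0, 3): arr[0]=11 > arr[3]=4
(0, 5): arr[0]=11 > arr[5]=4
(1, 2): arr[1]=12 > arr[2]=7
(1, 3): arr[1]=12 > arr[3]=4
(1, 5): arr[1]=12 > arr[5]=4
(2, 3): arr[2]=7 > arr[3]=4
(2, 5): arr[2]=7 > arr[5]=4
(4, 5): arr[4]=15 > arr[5]=4
(4, 7): arr[4]=15 > arr[7]=13
(6, 7): arr[6]=17 > arr[7]=13

Total inversions: 11

The array has 11 inversion(s): (0,2), (0,3), (0,5), (1,2), (1,3), (1,5), (2,3), (2,5), (4,5), (4,7), (6,7). Each pair (i,j) satisfies i < j and arr[i] > arr[j].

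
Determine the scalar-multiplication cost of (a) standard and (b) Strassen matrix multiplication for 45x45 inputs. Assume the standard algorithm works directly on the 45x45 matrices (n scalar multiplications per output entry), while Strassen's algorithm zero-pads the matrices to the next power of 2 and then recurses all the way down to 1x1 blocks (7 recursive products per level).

Matrix multiplication for 45x45 matrices:

Strassen's algorithm requires power-of-2 dimensions. Pad 45x45 to 64x64 (next power of 2).

Standard algorithm: 45^3 = 91125 multiplications
Strassen's algorithm: 7^(log2(64)) = 7^6 = 117649 multiplications
Difference: 91125 - 117649 = -26524 (Strassen uses MORE here due to padding overhead — for small or just-over-power-of-2 n, padding can outweigh the per-level savings)

Standard: 91125 multiplications (45^3). Strassen: 117649 multiplications (7^6, after padding to 64x64). Strassen reduces 8 recursive multiplications to 7 at each level.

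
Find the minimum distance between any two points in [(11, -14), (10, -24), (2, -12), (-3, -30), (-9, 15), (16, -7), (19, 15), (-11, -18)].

Computing all pairwise distances among 8 points:

d((11, -14), (10, -24)) = 10.0499
d((11, -14), (2, -12)) = 9.2195
d((11, -14), (-3, -30)) = 21.2603
d((11, -14), (-9, 15)) = 35.2278
d((11, -14), (16, -7)) = 8.6023 <-- minimum
d((11, -14), (19, 15)) = 30.0832
d((11, -14), (-11, -18)) = 22.3607
d((10, -24), (2, -12)) = 14.4222
d((10, -24), (-3, -30)) = 14.3178
d((10, -24), (-9, 15)) = 43.382
d((10, -24), (16, -7)) = 18.0278
d((10, -24), (19, 15)) = 40.025
d((10, -24), (-11, -18)) = 21.8403
d((2, -12), (-3, -30)) = 18.6815
d((2, -12), (-9, 15)) = 29.1548
d((2, -12), (16, -7)) = 14.8661
d((2, -12), (19, 15)) = 31.9061
d((2, -12), (-11, -18)) = 14.3178
d((-3, -30), (-9, 15)) = 45.3982
d((-3, -30), (16, -7)) = 29.8329
d((-3, -30), (19, 15)) = 50.0899
d((-3, -30), (-11, -18)) = 14.4222
d((-9, 15), (16, -7)) = 33.3017
d((-9, 15), (19, 15)) = 28.0
d((-9, 15), (-11, -18)) = 33.0606
d((16, -7), (19, 15)) = 22.2036
d((16, -7), (-11, -18)) = 29.1548
d((19, 15), (-11, -18)) = 44.5982

Closest pair: (11, -14) and (16, -7) with distance 8.6023

The closest pair is (11, -14) and (16, -7) with Euclidean distance 8.6023. For 8 points, brute-force pairwise comparison is shown above. For large n, the divide-and-conquer algorithm (sort by x, recurse on halves, check the dividing strip) achieves O(n log n).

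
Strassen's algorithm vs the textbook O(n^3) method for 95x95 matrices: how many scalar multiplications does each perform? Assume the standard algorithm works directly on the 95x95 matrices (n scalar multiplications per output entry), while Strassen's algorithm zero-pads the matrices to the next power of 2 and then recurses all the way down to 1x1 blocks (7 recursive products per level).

Matrix multiplication for 95x95 matrices:

Strassen's algorithm requires power-of-2 dimensions. Pad 95x95 to 128x128 (next power of 2).

Standard algorithm: 95^3 = 857375 multiplications
Strassen's algorithm: 7^(log2(128)) = 7^7 = 823543 multiplications
Savings: 857375 - 823543 = 33832 multiplications

Standard: 857375 multiplications (95^3). Strassen: 823543 multiplications (7^7, after padding to 128x128). Strassen reduces 8 recursive multiplications to 7 at each level.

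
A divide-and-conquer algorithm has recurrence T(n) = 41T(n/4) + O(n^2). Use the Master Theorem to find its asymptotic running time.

Master Theorem for T(n) = 41T(n/4) + O(n^2):

a = 41, b = 4, c = 2
log_b(a) = log_4(41) = 2.6788

Case 1: c = 2 < log_4(41) = 2.6788
T(n) = O(n^(log_4 41))

For T(n) = 41T(n/4) + O(n^2): log_4(41) = 2.6788. This is Case 1 of the Master Theorem (c < log_b(a), work dominated by leaves), giving O(n^(log_4 41)).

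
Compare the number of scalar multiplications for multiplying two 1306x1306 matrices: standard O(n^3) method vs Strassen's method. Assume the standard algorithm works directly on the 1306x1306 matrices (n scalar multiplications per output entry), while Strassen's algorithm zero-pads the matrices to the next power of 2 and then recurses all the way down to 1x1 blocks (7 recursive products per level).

Matrix multiplication for 1306x1306 matrices:

Strassen's algorithm requires power-of-2 dimensions. Pad 1306x1306 to 2048x2048 (next power of 2).

Standard algorithm: 1306^3 = 2227560616 multiplications
Strassen's algorithm: 7^(log2(2048)) = 7^11 = 1977326743 multiplications
Savings: 2227560616 - 1977326743 = 250233873 multiplications

Standard: 2227560616 multiplications (1306^3). Strassen: 1977326743 multiplications (7^11, after padding to 2048x2048). Strassen reduces 8 recursive multiplications to 7 at each level.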